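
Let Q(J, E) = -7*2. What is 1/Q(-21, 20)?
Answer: -1/14 ≈ -0.071429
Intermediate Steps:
Q(J, E) = -14
1/Q(-21, 20) = 1/(-14) = -1/14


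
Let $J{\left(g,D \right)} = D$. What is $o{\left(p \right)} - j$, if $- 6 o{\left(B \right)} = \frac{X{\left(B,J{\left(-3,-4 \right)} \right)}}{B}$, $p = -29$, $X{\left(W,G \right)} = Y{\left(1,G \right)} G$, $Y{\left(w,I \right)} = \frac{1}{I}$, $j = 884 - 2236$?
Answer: $\frac{235249}{174} \approx 1352.0$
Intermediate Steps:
$j = -1352$
$X{\left(W,G \right)} = 1$ ($X{\left(W,G \right)} = \frac{G}{G} = 1$)
$o{\left(B \right)} = - \frac{1}{6 B}$ ($o{\left(B \right)} = - \frac{1 \frac{1}{B}}{6} = - \frac{1}{6 B}$)
$o{\left(p \right)} - j = - \frac{1}{6 \left(-29\right)} - -1352 = \left(- \frac{1}{6}\right) \left(- \frac{1}{29}\right) + 1352 = \frac{1}{174} + 1352 = \frac{235249}{174}$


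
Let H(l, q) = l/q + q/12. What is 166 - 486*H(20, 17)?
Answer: -37205/34 ≈ -1094.3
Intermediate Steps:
H(l, q) = q/12 + l/q (H(l, q) = l/q + q*(1/12) = l/q + q/12 = q/12 + l/q)
166 - 486*H(20, 17) = 166 - 486*((1/12)*17 + 20/17) = 166 - 486*(17/12 + 20*(1/17)) = 166 - 486*(17/12 + 20/17) = 166 - 486*529/204 = 166 - 42849/34 = -37205/34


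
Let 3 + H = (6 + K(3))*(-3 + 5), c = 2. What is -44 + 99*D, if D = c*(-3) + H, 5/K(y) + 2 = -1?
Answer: -77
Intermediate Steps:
K(y) = -5/3 (K(y) = 5/(-2 - 1) = 5/(-3) = 5*(-⅓) = -5/3)
H = 17/3 (H = -3 + (6 - 5/3)*(-3 + 5) = -3 + (13/3)*2 = -3 + 26/3 = 17/3 ≈ 5.6667)
D = -⅓ (D = 2*(-3) + 17/3 = -6 + 17/3 = -⅓ ≈ -0.33333)
-44 + 99*D = -44 + 99*(-⅓) = -44 - 33 = -77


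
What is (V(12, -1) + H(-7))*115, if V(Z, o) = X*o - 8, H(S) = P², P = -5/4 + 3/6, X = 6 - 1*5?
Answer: -15525/16 ≈ -970.31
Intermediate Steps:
X = 1 (X = 6 - 5 = 1)
P = -¾ (P = -5*¼ + 3*(⅙) = -5/4 + ½ = -¾ ≈ -0.75000)
H(S) = 9/16 (H(S) = (-¾)² = 9/16)
V(Z, o) = -8 + o (V(Z, o) = 1*o - 8 = o - 8 = -8 + o)
(V(12, -1) + H(-7))*115 = ((-8 - 1) + 9/16)*115 = (-9 + 9/16)*115 = -135/16*115 = -15525/16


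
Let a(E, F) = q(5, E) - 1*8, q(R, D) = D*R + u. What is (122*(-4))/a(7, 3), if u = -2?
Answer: -488/25 ≈ -19.520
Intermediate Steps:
q(R, D) = -2 + D*R (q(R, D) = D*R - 2 = -2 + D*R)
a(E, F) = -10 + 5*E (a(E, F) = (-2 + E*5) - 1*8 = (-2 + 5*E) - 8 = -10 + 5*E)
(122*(-4))/a(7, 3) = (122*(-4))/(-10 + 5*7) = -488/(-10 + 35) = -488/25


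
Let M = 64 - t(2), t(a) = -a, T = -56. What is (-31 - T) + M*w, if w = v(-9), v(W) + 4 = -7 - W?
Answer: -107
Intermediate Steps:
v(W) = -11 - W (v(W) = -4 + (-7 - W) = -11 - W)
M = 66 (M = 64 - (-1)*2 = 64 - 1*(-2) = 64 + 2 = 66)
w = -2 (w = -11 - 1*(-9) = -11 + 9 = -2)
(-31 - T) + M*w = (-31 - 1*(-56)) + 66*(-2) = (-31 + 56) - 132 = 25 - 132 = -107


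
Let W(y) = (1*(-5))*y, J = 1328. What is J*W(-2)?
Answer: 13280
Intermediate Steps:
W(y) = -5*y
J*W(-2) = 1328*(-5*(-2)) = 1328*10 = 13280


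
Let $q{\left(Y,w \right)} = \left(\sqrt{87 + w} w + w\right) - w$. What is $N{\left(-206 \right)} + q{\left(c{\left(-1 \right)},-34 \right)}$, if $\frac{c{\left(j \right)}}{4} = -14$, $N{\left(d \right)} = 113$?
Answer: $113 - 34 \sqrt{53} \approx -134.52$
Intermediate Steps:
$c{\left(j \right)} = -56$ ($c{\left(j \right)} = 4 \left(-14\right) = -56$)
$q{\left(Y,w \right)} = w \sqrt{87 + w}$ ($q{\left(Y,w \right)} = \left(w \sqrt{87 + w} + w\right) - w = \left(w + w \sqrt{87 + w}\right) - w = w \sqrt{87 + w}$)
$N{\left(-206 \right)} + q{\left(c{\left(-1 \right)},-34 \right)} = 113 - 34 \sqrt{87 - 34} = 113 - 34 \sqrt{53}$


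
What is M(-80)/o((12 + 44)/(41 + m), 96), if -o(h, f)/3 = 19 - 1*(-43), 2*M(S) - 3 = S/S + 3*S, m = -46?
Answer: 59/93 ≈ 0.63441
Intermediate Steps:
M(S) = 2 + 3*S/2 (M(S) = 3/2 + (S/S + 3*S)/2 = 3/2 + (1 + 3*S)/2 = 3/2 + (½ + 3*S/2) = 2 + 3*S/2)
o(h, f) = -186 (o(h, f) = -3*(19 - 1*(-43)) = -3*(19 + 43) = -3*62 = -186)
M(-80)/o((12 + 44)/(41 + m), 96) = (2 + (3/2)*(-80))/(-186) = (2 - 120)*(-1/186) = -118*(-1/186) = 59/93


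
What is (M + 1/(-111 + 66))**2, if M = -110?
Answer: 24512401/2025 ≈ 12105.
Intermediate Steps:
(M + 1/(-111 + 66))**2 = (-110 + 1/(-111 + 66))**2 = (-110 + 1/(-45))**2 = (-110 - 1/45)**2 = (-4951/45)**2 = 24512401/2025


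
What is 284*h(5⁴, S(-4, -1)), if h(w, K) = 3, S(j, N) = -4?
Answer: 852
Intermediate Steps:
284*h(5⁴, S(-4, -1)) = 284*3 = 852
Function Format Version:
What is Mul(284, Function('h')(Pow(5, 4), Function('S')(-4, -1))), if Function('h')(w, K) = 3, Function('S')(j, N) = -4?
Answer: 852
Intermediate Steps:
Mul(284, Function('h')(Pow(5, 4), Function('S')(-4, -1))) = Mul(284, 3) = 852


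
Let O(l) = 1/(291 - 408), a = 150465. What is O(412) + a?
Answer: 17604404/117 ≈ 1.5047e+5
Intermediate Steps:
O(l) = -1/117 (O(l) = 1/(-117) = -1/117)
O(412) + a = -1/117 + 150465 = 17604404/117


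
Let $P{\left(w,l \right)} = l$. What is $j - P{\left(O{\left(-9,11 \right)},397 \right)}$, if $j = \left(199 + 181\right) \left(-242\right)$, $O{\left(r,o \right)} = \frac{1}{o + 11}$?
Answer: $-92357$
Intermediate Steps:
$O{\left(r,o \right)} = \frac{1}{11 + o}$
$j = -91960$ ($j = 380 \left(-242\right) = -91960$)
$j - P{\left(O{\left(-9,11 \right)},397 \right)} = -91960 - 397 = -92357$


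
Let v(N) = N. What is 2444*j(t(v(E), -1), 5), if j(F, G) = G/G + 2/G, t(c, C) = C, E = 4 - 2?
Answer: 17108/5 ≈ 3421.6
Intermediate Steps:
E = 2
j(F, G) = 1 + 2/G
2444*j(t(v(E), -1), 5) = 2444*((2 + 5)/5) = 2444*((⅕)*7) = 2444*(7/5) = 17108/5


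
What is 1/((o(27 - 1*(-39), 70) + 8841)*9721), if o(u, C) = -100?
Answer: 1/84971261 ≈ 1.1769e-8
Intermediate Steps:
1/((o(27 - 1*(-39), 70) + 8841)*9721) = 1/((-100 + 8841)*9721) = (1/9721)/8741 = (1/8741)*(1/9721) = 1/84971261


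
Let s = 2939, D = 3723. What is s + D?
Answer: 6662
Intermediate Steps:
s + D = 2939 + 3723 = 6662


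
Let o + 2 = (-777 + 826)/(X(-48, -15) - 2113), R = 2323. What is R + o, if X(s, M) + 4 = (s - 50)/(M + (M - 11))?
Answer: 201226370/86699 ≈ 2321.0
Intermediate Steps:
X(s, M) = -4 + (-50 + s)/(-11 + 2*M) (X(s, M) = -4 + (s - 50)/(M + (M - 11)) = -4 + (-50 + s)/(M + (-11 + M)) = -4 + (-50 + s)/(-11 + 2*M))
o = -175407/86699 (o = -2 + (-777 + 826)/((-6 - 48 - 8*(-15))/(-11 + 2*(-15)) - 2113) = -2 + 49/((-6 - 48 + 120)/(-11 - 30) - 2113) = -2 + 49/(66/(-41) - 2113) = -2 + 49/(-1/41*66 - 2113) = -2 + 49/(-66/41 - 2113) = -2 + 49/(-86699/41) = -2 + 49*(-41/86699) = -2 - 2009/86699 = -175407/86699 ≈ -2.0232)
R + o = 2323 - 175407/86699 = 201226370/86699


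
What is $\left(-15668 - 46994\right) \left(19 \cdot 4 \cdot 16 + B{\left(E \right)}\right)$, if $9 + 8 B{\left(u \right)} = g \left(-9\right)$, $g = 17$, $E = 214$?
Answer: $- \frac{149856173}{2} \approx -7.4928 \cdot 10^{7}$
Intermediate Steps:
$B{\left(u \right)} = - \frac{81}{4}$ ($B{\left(u \right)} = - \frac{9}{8} + \frac{17 \left(-9\right)}{8} = - \frac{9}{8} + \frac{1}{8} \left(-153\right) = - \frac{9}{8} - \frac{153}{8} = - \frac{81}{4}$)
$\left(-15668 - 46994\right) \left(19 \cdot 4 \cdot 16 + B{\left(E \right)}\right) = \left(-15668 - 46994\right) \left(19 \cdot 4 \cdot 16 - \frac{81}{4}\right) = - 62662 \left(76 \cdot 16 - \frac{81}{4}\right) = - 62662 \left(1216 - \frac{81}{4}\right) = \left(-62662\right) \frac{4783}{4} = - \frac{149856173}{2}$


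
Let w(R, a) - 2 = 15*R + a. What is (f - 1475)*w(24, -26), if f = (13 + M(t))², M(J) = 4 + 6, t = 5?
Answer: -317856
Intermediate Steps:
M(J) = 10
w(R, a) = 2 + a + 15*R (w(R, a) = 2 + (15*R + a) = 2 + (a + 15*R) = 2 + a + 15*R)
f = 529 (f = (13 + 10)² = 23² = 529)
(f - 1475)*w(24, -26) = (529 - 1475)*(2 - 26 + 15*24) = -946*(2 - 26 + 360) = -946*336 = -317856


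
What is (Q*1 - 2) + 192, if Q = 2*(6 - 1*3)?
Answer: 196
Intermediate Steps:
Q = 6 (Q = 2*(6 - 3) = 2*3 = 6)
(Q*1 - 2) + 192 = (6*1 - 2) + 192 = (6 - 2) + 192 = 4 + 192 = 196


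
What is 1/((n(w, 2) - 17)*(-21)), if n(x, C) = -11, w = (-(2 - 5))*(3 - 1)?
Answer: 1/588 ≈ 0.0017007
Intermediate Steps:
w = 6 (w = -1*(-3)*2 = 3*2 = 6)
1/((n(w, 2) - 17)*(-21)) = 1/((-11 - 17)*(-21)) = 1/(-28*(-21)) = 1/588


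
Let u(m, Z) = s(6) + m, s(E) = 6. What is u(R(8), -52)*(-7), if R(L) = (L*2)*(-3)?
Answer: 294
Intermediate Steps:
R(L) = -6*L (R(L) = (2*L)*(-3) = -6*L)
u(m, Z) = 6 + m
u(R(8), -52)*(-7) = (6 - 6*8)*(-7) = (6 - 48)*(-7) = -42*(-7) = 294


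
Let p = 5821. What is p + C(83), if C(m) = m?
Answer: 5904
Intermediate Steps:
p + C(83) = 5821 + 83 = 5904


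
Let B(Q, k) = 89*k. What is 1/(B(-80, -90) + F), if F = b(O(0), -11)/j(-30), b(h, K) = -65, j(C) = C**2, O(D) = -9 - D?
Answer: -180/1441813 ≈ -0.00012484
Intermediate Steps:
F = -13/180 (F = -65/((-30)**2) = -65/900 = -65*1/900 = -13/180 ≈ -0.072222)
1/(B(-80, -90) + F) = 1/(89*(-90) - 13/180) = 1/(-8010 - 13/180) = 1/(-1441813/180) = -180/1441813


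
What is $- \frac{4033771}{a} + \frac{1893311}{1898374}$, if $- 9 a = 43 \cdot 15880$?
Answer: $\frac{35105641189213}{648142851080} \approx 54.163$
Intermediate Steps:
$a = - \frac{682840}{9}$ ($a = - \frac{43 \cdot 15880}{9} = \left(- \frac{1}{9}\right) 682840 = - \frac{682840}{9} \approx -75871.0$)
$- \frac{4033771}{a} + \frac{1893311}{1898374} = - \frac{4033771}{- \frac{682840}{9}} + \frac{1893311}{1898374} = \left(-4033771\right) \left(- \frac{9}{682840}\right) + 1893311 \cdot \frac{1}{1898374} = \frac{36303939}{682840} + \frac{1893311}{1898374} = \frac{35105641189213}{648142851080}$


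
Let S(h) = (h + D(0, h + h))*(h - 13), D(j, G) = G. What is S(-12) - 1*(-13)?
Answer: 913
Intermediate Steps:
S(h) = 3*h*(-13 + h) (S(h) = (h + (h + h))*(h - 13) = (h + 2*h)*(-13 + h) = (3*h)*(-13 + h) = 3*h*(-13 + h))
S(-12) - 1*(-13) = 3*(-12)*(-13 - 12) - 1*(-13) = 3*(-12)*(-25) + 13 = 900 + 13 = 913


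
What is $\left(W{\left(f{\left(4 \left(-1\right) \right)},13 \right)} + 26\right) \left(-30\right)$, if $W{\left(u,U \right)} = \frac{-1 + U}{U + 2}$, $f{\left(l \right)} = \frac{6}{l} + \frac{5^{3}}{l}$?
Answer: $-804$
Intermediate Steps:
$f{\left(l \right)} = \frac{131}{l}$ ($f{\left(l \right)} = \frac{6}{l} + \frac{125}{l} = \frac{131}{l}$)
$W{\left(u,U \right)} = \frac{-1 + U}{2 + U}$
$\left(W{\left(f{\left(4 \left(-1\right) \right)},13 \right)} + 26\right) \left(-30\right) = \left(\frac{-1 + 13}{2 + 13} + 26\right) \left(-30\right) = \left(\frac{1}{15} \cdot 12 + 26\right) \left(-30\right) = \left(\frac{4}{5} + 26\right) \left(-30\right) = \frac{134}{5} \left(-30\right) = -804$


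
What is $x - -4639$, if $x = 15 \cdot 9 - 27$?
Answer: $4747$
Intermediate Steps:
$x = 108$ ($x = 135 - 27 = 108$)
$x - -4639 = 108 - -4639 = 108 + 4639 = 4747$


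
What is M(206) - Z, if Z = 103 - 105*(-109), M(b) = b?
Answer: -11342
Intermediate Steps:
Z = 11548 (Z = 103 + 11445 = 11548)
M(206) - Z = 206 - 1*11548 = 206 - 11548 = -11342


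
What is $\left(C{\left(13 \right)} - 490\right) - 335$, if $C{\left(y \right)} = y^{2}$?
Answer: $-656$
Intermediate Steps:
$\left(C{\left(13 \right)} - 490\right) - 335 = \left(13^{2} - 490\right) - 335 = \left(169 - 490\right) - 335 = -321 - 335 = -656$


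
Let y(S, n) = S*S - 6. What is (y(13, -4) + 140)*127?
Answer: 38481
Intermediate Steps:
y(S, n) = -6 + S² (y(S, n) = S² - 6 = -6 + S²)
(y(13, -4) + 140)*127 = ((-6 + 13²) + 140)*127 = ((-6 + 169) + 140)*127 = (163 + 140)*127 = 303*127 = 38481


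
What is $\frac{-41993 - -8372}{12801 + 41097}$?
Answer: $- \frac{11207}{17966} \approx -0.62379$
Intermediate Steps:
$\frac{-41993 - -8372}{12801 + 41097} = \frac{-41993 + 8372}{53898} = \left(-33621\right) \frac{1}{53898} = - \frac{11207}{17966}$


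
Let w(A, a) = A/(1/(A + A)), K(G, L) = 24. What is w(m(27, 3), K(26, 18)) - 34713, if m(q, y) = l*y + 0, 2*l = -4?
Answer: -34641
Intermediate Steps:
l = -2 (l = (½)*(-4) = -2)
m(q, y) = -2*y (m(q, y) = -2*y + 0 = -2*y)
w(A, a) = 2*A² (w(A, a) = A/(1/(2*A)) = A/((1/(2*A))) = A*(2*A) = 2*A²)
w(m(27, 3), K(26, 18)) - 34713 = 2*(-2*3)² - 34713 = 2*(-6)² - 34713 = 2*36 - 34713 = 72 - 34713 = -34641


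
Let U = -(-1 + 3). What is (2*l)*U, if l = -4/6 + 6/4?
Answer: -10/3 ≈ -3.3333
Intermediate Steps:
l = 5/6 (l = -4*1/6 + 6*(1/4) = -2/3 + 3/2 = 5/6 ≈ 0.83333)
U = -2 (U = -1*2 = -2)
(2*l)*U = (2*(5/6))*(-2) = (5/3)*(-2) = -10/3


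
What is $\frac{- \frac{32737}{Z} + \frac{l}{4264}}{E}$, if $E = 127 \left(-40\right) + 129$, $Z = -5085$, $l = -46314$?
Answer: $\frac{47958061}{53674880220} \approx 0.00089349$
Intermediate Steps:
$E = -4951$ ($E = -5080 + 129 = -4951$)
$\frac{- \frac{32737}{Z} + \frac{l}{4264}}{E} = \frac{- \frac{32737}{-5085} - \frac{46314}{4264}}{-4951} = \left(\left(-32737\right) \left(- \frac{1}{5085}\right) - \frac{23157}{2132}\right) \left(- \frac{1}{4951}\right) = \left(\frac{32737}{5085} - \frac{23157}{2132}\right) \left(- \frac{1}{4951}\right) = \left(- \frac{47958061}{10841220}\right) \left(- \frac{1}{4951}\right) = \frac{47958061}{53674880220}$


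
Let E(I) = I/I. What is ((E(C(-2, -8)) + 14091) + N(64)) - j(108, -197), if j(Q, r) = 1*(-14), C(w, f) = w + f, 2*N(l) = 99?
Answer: 28311/2 ≈ 14156.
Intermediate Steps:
N(l) = 99/2 (N(l) = (1/2)*99 = 99/2)
C(w, f) = f + w
j(Q, r) = -14
E(I) = 1
((E(C(-2, -8)) + 14091) + N(64)) - j(108, -197) = ((1 + 14091) + 99/2) - 1*(-14) = (14092 + 99/2) + 14 = 28283/2 + 14 = 28311/2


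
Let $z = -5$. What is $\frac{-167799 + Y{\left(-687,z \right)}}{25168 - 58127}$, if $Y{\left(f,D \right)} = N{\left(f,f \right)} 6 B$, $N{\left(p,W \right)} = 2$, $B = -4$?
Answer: $\frac{167847}{32959} \approx 5.0926$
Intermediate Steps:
$Y{\left(f,D \right)} = -48$ ($Y{\left(f,D \right)} = 2 \cdot 6 \left(-4\right) = 12 \left(-4\right) = -48$)
$\frac{-167799 + Y{\left(-687,z \right)}}{25168 - 58127} = \frac{-167799 - 48}{25168 - 58127} = - \frac{167847}{-32959} = \left(-167847\right) \left(- \frac{1}{32959}\right) = \frac{167847}{32959}$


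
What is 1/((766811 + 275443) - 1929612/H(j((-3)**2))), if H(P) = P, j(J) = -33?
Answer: 11/12107998 ≈ 9.0849e-7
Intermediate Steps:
1/((766811 + 275443) - 1929612/H(j((-3)**2))) = 1/((766811 + 275443) - 1929612/(-33)) = 1/(1042254 - 1929612*(-1/33)) = 1/(1042254 + 643204/11) = 1/(12107998/11) = 11/12107998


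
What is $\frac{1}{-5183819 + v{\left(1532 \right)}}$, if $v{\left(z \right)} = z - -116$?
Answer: $- \frac{1}{5182171} \approx -1.9297 \cdot 10^{-7}$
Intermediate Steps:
$v{\left(z \right)} = 116 + z$ ($v{\left(z \right)} = z + 116 = 116 + z$)
$\frac{1}{-5183819 + v{\left(1532 \right)}} = \frac{1}{-5183819 + \left(116 + 1532\right)} = \frac{1}{-5183819 + 1648} = \frac{1}{-5182171} = - \frac{1}{5182171}$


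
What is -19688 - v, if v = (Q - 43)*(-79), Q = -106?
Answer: -31459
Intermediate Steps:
v = 11771 (v = (-106 - 43)*(-79) = -149*(-79) = 11771)
-19688 - v = -19688 - 1*11771 = -19688 - 11771 = -31459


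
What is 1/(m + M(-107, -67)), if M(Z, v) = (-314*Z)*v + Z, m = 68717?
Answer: -1/2182456 ≈ -4.5820e-7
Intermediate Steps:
M(Z, v) = Z - 314*Z*v (M(Z, v) = -314*Z*v + Z = Z - 314*Z*v)
1/(m + M(-107, -67)) = 1/(68717 - 107*(1 - 314*(-67))) = 1/(68717 - 107*(1 + 21038)) = 1/(68717 - 107*21039) = 1/(68717 - 2251173) = 1/(-2182456) = -1/2182456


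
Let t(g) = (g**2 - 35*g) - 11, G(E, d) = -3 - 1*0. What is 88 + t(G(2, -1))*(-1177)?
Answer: -121143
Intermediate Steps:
G(E, d) = -3 (G(E, d) = -3 + 0 = -3)
t(g) = -11 + g**2 - 35*g
88 + t(G(2, -1))*(-1177) = 88 + (-11 + (-3)**2 - 35*(-3))*(-1177) = 88 + (-11 + 9 + 105)*(-1177) = 88 + 103*(-1177) = 88 - 121231 = -121143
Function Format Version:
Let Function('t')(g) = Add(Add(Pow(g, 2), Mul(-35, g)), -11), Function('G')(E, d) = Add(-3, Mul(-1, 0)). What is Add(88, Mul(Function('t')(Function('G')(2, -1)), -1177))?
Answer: -121143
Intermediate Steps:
Function('G')(E, d) = -3 (Function('G')(E, d) = Add(-3, 0) = -3)
Function('t')(g) = Add(-11, Pow(g, 2), Mul(-35, g))
Add(88, Mul(Function('t')(Function('G')(2, -1)), -1177)) = Add(88, Mul(Add(-11, Pow(-3, 2), Mul(-35, -3)), -1177)) = Add(88, Mul(Add(-11, 9, 105), -1177)) = Add(88, Mul(103, -1177)) = Add(88, -121231) = -121143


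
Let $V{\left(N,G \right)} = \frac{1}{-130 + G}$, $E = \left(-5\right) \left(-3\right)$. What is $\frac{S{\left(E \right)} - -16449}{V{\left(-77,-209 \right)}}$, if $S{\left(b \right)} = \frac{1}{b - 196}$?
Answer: $- \frac{1009293852}{181} \approx -5.5762 \cdot 10^{6}$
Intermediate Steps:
$E = 15$
$S{\left(b \right)} = \frac{1}{-196 + b}$
$\frac{S{\left(E \right)} - -16449}{V{\left(-77,-209 \right)}} = \frac{\frac{1}{-196 + 15} - -16449}{\frac{1}{-130 - 209}} = \frac{\frac{1}{-181} + 16449}{\frac{1}{-339}} = \frac{- \frac{1}{181} + 16449}{- \frac{1}{339}} = \frac{2977268}{181} \left(-339\right) = - \frac{1009293852}{181}$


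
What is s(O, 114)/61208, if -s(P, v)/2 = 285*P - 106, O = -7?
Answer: 2101/30604 ≈ 0.068651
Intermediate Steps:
s(P, v) = 212 - 570*P (s(P, v) = -2*(285*P - 106) = -2*(-106 + 285*P) = 212 - 570*P)
s(O, 114)/61208 = (212 - 570*(-7))/61208 = (212 + 3990)*(1/61208) = 4202*(1/61208) = 2101/30604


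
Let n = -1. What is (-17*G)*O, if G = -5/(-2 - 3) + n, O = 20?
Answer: 0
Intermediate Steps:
G = 0 (G = -5/(-2 - 3) - 1 = -5/(-5) - 1 = -5*(-1/5) - 1 = 1 - 1 = 0)
(-17*G)*O = -17*0*20 = 0*20 = 0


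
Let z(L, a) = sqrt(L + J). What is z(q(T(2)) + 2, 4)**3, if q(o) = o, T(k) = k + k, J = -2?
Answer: 8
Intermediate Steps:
T(k) = 2*k
z(L, a) = sqrt(-2 + L) (z(L, a) = sqrt(L - 2) = sqrt(-2 + L))
z(q(T(2)) + 2, 4)**3 = (sqrt(-2 + (2*2 + 2)))**3 = (sqrt(-2 + (4 + 2)))**3 = (sqrt(-2 + 6))**3 = (sqrt(4))**3 = 2**3 = 8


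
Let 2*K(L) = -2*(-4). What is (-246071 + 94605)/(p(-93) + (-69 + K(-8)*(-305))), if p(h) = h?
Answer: 75733/691 ≈ 109.60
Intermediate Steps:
K(L) = 4 (K(L) = (-2*(-4))/2 = (1/2)*8 = 4)
(-246071 + 94605)/(p(-93) + (-69 + K(-8)*(-305))) = (-246071 + 94605)/(-93 + (-69 + 4*(-305))) = -151466/(-93 + (-69 - 1220)) = -151466/(-93 - 1289) = -151466/(-1382) = -151466*(-1/1382) = 75733/691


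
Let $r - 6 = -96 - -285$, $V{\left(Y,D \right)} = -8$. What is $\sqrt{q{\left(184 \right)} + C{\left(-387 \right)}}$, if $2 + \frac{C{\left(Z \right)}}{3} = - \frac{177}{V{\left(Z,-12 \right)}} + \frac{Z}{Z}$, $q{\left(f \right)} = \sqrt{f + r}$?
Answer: $\frac{\sqrt{1014 + 16 \sqrt{379}}}{4} \approx 9.1018$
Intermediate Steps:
$r = 195$ ($r = 6 - -189 = 6 + \left(-96 + 285\right) = 6 + 189 = 195$)
$q{\left(f \right)} = \sqrt{195 + f}$ ($q{\left(f \right)} = \sqrt{f + 195} = \sqrt{195 + f}$)
$C{\left(Z \right)} = \frac{507}{8}$ ($C{\left(Z \right)} = -6 + 3 \left(- \frac{177}{-8} + \frac{Z}{Z}\right) = -6 + 3 \left(\left(-177\right) \left(- \frac{1}{8}\right) + 1\right) = -6 + 3 \left(\frac{177}{8} + 1\right) = -6 + 3 \cdot \frac{185}{8} = -6 + \frac{555}{8} = \frac{507}{8}$)
$\sqrt{q{\left(184 \right)} + C{\left(-387 \right)}} = \sqrt{\sqrt{195 + 184} + \frac{507}{8}} = \sqrt{\sqrt{379} + \frac{507}{8}} = \sqrt{\frac{507}{8} + \sqrt{379}}$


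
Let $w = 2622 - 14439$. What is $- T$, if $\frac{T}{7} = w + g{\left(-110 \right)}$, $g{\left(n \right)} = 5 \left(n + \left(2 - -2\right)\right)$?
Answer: $86429$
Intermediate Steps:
$g{\left(n \right)} = 20 + 5 n$ ($g{\left(n \right)} = 5 \left(n + \left(2 + 2\right)\right) = 5 \left(n + 4\right) = 5 \left(4 + n\right) = 20 + 5 n$)
$w = -11817$
$T = -86429$ ($T = 7 \left(-11817 + \left(20 + 5 \left(-110\right)\right)\right) = 7 \left(-11817 + \left(20 - 550\right)\right) = 7 \left(-11817 - 530\right) = 7 \left(-12347\right) = -86429$)
$- T = \left(-1\right) \left(-86429\right) = 86429$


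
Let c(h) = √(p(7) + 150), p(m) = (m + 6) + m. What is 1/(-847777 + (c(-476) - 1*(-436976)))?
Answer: -410801/168757461431 - √170/168757461431 ≈ -2.4343e-6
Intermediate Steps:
p(m) = 6 + 2*m (p(m) = (6 + m) + m = 6 + 2*m)
c(h) = √170 (c(h) = √((6 + 2*7) + 150) = √((6 + 14) + 150) = √(20 + 150) = √170)
1/(-847777 + (c(-476) - 1*(-436976))) = 1/(-847777 + (√170 - 1*(-436976))) = 1/(-847777 + (√170 + 436976)) = 1/(-847777 + (436976 + √170)) = 1/(-410801 + √170)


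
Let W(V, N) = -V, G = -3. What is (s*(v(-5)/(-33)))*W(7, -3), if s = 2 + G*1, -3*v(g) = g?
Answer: -35/99 ≈ -0.35354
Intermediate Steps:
v(g) = -g/3
s = -1 (s = 2 - 3*1 = 2 - 3 = -1)
(s*(v(-5)/(-33)))*W(7, -3) = (-(-1/3*(-5))/(-33))*(-1*7) = -5*(-1)/(3*33)*(-7) = -1*(-5/99)*(-7) = (5/99)*(-7) = -35/99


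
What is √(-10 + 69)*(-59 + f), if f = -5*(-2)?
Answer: -49*√59 ≈ -376.38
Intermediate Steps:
f = 10
√(-10 + 69)*(-59 + f) = √(-10 + 69)*(-59 + 10) = √59*(-49) = -49*√59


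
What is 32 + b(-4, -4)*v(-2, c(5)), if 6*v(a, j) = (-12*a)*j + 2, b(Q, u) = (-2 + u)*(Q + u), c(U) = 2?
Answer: 432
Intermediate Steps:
v(a, j) = ⅓ - 2*a*j (v(a, j) = ((-12*a)*j + 2)/6 = (-12*a*j + 2)/6 = (2 - 12*a*j)/6 = ⅓ - 2*a*j)
32 + b(-4, -4)*v(-2, c(5)) = 32 + ((-4)² - 2*(-4) - 2*(-4) - 4*(-4))*(⅓ - 2*(-2)*2) = 32 + (16 + 8 + 8 + 16)*(⅓ + 8) = 32 + 48*(25/3) = 32 + 400 = 432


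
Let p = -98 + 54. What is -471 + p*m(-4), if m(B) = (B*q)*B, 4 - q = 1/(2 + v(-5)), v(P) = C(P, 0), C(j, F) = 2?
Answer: -3111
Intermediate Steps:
v(P) = 2
p = -44
q = 15/4 (q = 4 - 1/(2 + 2) = 4 - 1/4 = 15/4 ≈ 3.7500)
m(B) = 15*B**2/4 (m(B) = (B*(15/4))*B = (15*B/4)*B = 15*B**2/4)
-471 + p*m(-4) = -471 - 165*(-4)**2 = -471 - 165*16 = -471 - 44*60 = -471 - 2640 = -3111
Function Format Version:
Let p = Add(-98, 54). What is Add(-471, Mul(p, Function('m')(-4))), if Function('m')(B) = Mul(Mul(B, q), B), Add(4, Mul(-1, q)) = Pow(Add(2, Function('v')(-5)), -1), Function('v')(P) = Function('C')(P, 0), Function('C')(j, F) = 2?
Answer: -3111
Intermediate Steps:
Function('v')(P) = 2
p = -44
q = Rational(15, 4) (q = Add(4, Mul(-1, Pow(Add(2, 2), -1))) = Add(4, Mul(-1, Pow(4, -1))) = Add(4, Mul(-1, Rational(1, 4))) = Add(4, Rational(-1, 4)) = Rational(15, 4) ≈ 3.7500)
Function('m')(B) = Mul(Rational(15, 4), Pow(B, 2)) (Function('m')(B) = Mul(Mul(B, Rational(15, 4)), B) = Mul(Mul(Rational(15, 4), B), B) = Mul(Rational(15, 4), Pow(B, 2)))
Add(-471, Mul(p, Function('m')(-4))) = Add(-471, Mul(-44, Mul(Rational(15, 4), Pow(-4, 2)))) = Add(-471, Mul(-44, Mul(Rational(15, 4), 16))) = Add(-471, Mul(-44, 60)) = Add(-471, -2640) = -3111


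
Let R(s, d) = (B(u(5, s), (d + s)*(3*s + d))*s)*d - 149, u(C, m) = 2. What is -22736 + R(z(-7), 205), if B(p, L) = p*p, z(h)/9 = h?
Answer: -74545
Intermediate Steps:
z(h) = 9*h
B(p, L) = p**2
R(s, d) = -149 + 4*d*s (R(s, d) = (2**2*s)*d - 149 = (4*s)*d - 149 = 4*d*s - 149 = -149 + 4*d*s)
-22736 + R(z(-7), 205) = -22736 + (-149 + 4*205*(9*(-7))) = -22736 + (-149 + 4*205*(-63)) = -22736 + (-149 - 51660) = -22736 - 51809 = -74545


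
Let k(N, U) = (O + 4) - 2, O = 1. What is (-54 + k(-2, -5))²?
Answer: 2601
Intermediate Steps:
k(N, U) = 3 (k(N, U) = (1 + 4) - 2 = 5 - 2 = 3)
(-54 + k(-2, -5))² = (-54 + 3)² = (-51)² = 2601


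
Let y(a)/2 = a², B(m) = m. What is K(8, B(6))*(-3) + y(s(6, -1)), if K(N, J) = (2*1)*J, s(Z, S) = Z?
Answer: 36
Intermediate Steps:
K(N, J) = 2*J
y(a) = 2*a²
K(8, B(6))*(-3) + y(s(6, -1)) = (2*6)*(-3) + 2*6² = 12*(-3) + 2*36 = -36 + 72 = 36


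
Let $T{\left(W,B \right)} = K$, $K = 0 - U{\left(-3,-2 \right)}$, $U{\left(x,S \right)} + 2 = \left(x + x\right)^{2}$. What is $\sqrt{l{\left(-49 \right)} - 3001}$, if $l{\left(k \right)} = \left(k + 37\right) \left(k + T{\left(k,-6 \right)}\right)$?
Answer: $i \sqrt{2005} \approx 44.777 i$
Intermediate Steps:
$U{\left(x,S \right)} = -2 + 4 x^{2}$ ($U{\left(x,S \right)} = -2 + \left(x + x\right)^{2} = -2 + \left(2 x\right)^{2} = -2 + 4 x^{2}$)
$K = -34$ ($K = 0 - \left(-2 + 4 \left(-3\right)^{2}\right) = 0 - \left(-2 + 4 \cdot 9\right) = 0 - \left(-2 + 36\right) = 0 - 34 = -34$)
$T{\left(W,B \right)} = -34$
$l{\left(k \right)} = \left(-34 + k\right) \left(37 + k\right)$ ($l{\left(k \right)} = \left(k + 37\right) \left(k - 34\right) = \left(37 + k\right) \left(-34 + k\right) = \left(-34 + k\right) \left(37 + k\right)$)
$\sqrt{l{\left(-49 \right)} - 3001} = \sqrt{\left(-1258 + \left(-49\right)^{2} + 3 \left(-49\right)\right) - 3001} = \sqrt{\left(-1258 + 2401 - 147\right) - 3001} = \sqrt{996 - 3001} = \sqrt{-2005} = i \sqrt{2005}$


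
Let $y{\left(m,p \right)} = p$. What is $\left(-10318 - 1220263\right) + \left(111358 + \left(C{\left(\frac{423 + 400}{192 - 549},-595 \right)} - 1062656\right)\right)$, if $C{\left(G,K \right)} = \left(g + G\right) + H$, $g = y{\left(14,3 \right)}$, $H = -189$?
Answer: $- \frac{778998028}{357} \approx -2.1821 \cdot 10^{6}$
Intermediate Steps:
$g = 3$
$C{\left(G,K \right)} = -186 + G$ ($C{\left(G,K \right)} = \left(3 + G\right) - 189 = -186 + G$)
$\left(-10318 - 1220263\right) + \left(111358 + \left(C{\left(\frac{423 + 400}{192 - 549},-595 \right)} - 1062656\right)\right) = \left(-10318 - 1220263\right) + \left(111358 - \left(1062842 - \frac{423 + 400}{192 - 549}\right)\right) = -1230581 + \left(111358 - \left(1062842 + \frac{823}{357}\right)\right) = -1230581 + \left(111358 + \left(\left(-186 + 823 \left(- \frac{1}{357}\right)\right) - 1062656\right)\right) = -1230581 + \left(111358 - \frac{379435417}{357}\right) = -1230581 - \frac{339680611}{357} = - \frac{778998028}{357}$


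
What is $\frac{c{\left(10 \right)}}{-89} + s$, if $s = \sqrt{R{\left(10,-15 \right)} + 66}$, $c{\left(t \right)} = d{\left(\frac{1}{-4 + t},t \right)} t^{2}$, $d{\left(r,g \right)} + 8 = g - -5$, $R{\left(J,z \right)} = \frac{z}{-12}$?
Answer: $- \frac{700}{89} + \frac{\sqrt{269}}{2} \approx 0.33544$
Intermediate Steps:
$R{\left(J,z \right)} = - \frac{z}{12}$ ($R{\left(J,z \right)} = z \left(- \frac{1}{12}\right) = - \frac{z}{12}$)
$d{\left(r,g \right)} = -3 + g$ ($d{\left(r,g \right)} = -8 + \left(g - -5\right) = -8 + \left(g + 5\right) = -8 + \left(5 + g\right) = -3 + g$)
$c{\left(t \right)} = t^{2} \left(-3 + t\right)$ ($c{\left(t \right)} = \left(-3 + t\right) t^{2} = t^{2} \left(-3 + t\right)$)
$s = \frac{\sqrt{269}}{2}$ ($s = \sqrt{\left(- \frac{1}{12}\right) \left(-15\right) + 66} = \sqrt{\frac{5}{4} + 66} = \sqrt{\frac{269}{4}} = \frac{\sqrt{269}}{2} \approx 8.2006$)
$\frac{c{\left(10 \right)}}{-89} + s = \frac{10^{2} \left(-3 + 10\right)}{-89} + \frac{\sqrt{269}}{2} = 100 \cdot 7 \left(- \frac{1}{89}\right) + \frac{\sqrt{269}}{2} = 700 \left(- \frac{1}{89}\right) + \frac{\sqrt{269}}{2} = - \frac{700}{89} + \frac{\sqrt{269}}{2}$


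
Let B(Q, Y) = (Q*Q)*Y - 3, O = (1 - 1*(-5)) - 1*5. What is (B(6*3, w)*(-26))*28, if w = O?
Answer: -233688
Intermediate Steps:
O = 1 (O = (1 + 5) - 5 = 6 - 5 = 1)
w = 1
B(Q, Y) = -3 + Y*Q² (B(Q, Y) = Q²*Y - 3 = Y*Q² - 3 = -3 + Y*Q²)
(B(6*3, w)*(-26))*28 = ((-3 + 1*(6*3)²)*(-26))*28 = ((-3 + 1*18²)*(-26))*28 = ((-3 + 1*324)*(-26))*28 = ((-3 + 324)*(-26))*28 = (321*(-26))*28 = -8346*28 = -233688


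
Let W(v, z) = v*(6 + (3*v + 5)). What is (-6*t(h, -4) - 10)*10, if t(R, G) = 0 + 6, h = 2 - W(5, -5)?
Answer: -460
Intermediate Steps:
W(v, z) = v*(11 + 3*v) (W(v, z) = v*(6 + (5 + 3*v)) = v*(11 + 3*v))
h = -128 (h = 2 - 5*(11 + 3*5) = 2 - 5*(11 + 15) = 2 - 5*26 = 2 - 1*130 = 2 - 130 = -128)
t(R, G) = 6
(-6*t(h, -4) - 10)*10 = (-6*6 - 10)*10 = (-36 - 10)*10 = -46*10 = -460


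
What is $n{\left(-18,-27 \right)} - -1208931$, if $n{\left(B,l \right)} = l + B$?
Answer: $1208886$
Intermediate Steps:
$n{\left(B,l \right)} = B + l$
$n{\left(-18,-27 \right)} - -1208931 = \left(-18 - 27\right) - -1208931 = -45 + 1208931 = 1208886$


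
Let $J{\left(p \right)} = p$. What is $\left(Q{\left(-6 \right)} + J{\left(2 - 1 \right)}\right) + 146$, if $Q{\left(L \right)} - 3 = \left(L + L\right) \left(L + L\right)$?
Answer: $294$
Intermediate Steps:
$Q{\left(L \right)} = 3 + 4 L^{2}$ ($Q{\left(L \right)} = 3 + \left(L + L\right) \left(L + L\right) = 3 + 2 L 2 L = 3 + 4 L^{2}$)
$\left(Q{\left(-6 \right)} + J{\left(2 - 1 \right)}\right) + 146 = \left(\left(3 + 4 \left(-6\right)^{2}\right) + \left(2 - 1\right)\right) + 146 = \left(\left(3 + 4 \cdot 36\right) + \left(2 - 1\right)\right) + 146 = \left(\left(3 + 144\right) + 1\right) + 146 = \left(147 + 1\right) + 146 = 148 + 146 = 294$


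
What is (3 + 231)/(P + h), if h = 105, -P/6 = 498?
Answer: -78/961 ≈ -0.081165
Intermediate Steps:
P = -2988 (P = -6*498 = -2988)
(3 + 231)/(P + h) = (3 + 231)/(-2988 + 105) = 234/(-2883) = 234*(-1/2883) = -78/961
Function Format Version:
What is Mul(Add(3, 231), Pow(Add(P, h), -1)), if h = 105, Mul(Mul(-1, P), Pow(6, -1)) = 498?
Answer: Rational(-78, 961) ≈ -0.081165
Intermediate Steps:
P = -2988 (P = Mul(-6, 498) = -2988)
Mul(Add(3, 231), Pow(Add(P, h), -1)) = Mul(Add(3, 231), Pow(Add(-2988, 105), -1)) = Mul(234, Pow(-2883, -1)) = Mul(234, Rational(-1, 2883)) = Rational(-78, 961)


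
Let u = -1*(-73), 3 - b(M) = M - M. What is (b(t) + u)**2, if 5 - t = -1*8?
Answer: 5776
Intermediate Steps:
t = 13 (t = 5 - (-1)*8 = 5 - 1*(-8) = 5 + 8 = 13)
b(M) = 3 (b(M) = 3 - (M - M) = 3 - 1*0 = 3 + 0 = 3)
u = 73
(b(t) + u)**2 = (3 + 73)**2 = 76**2 = 5776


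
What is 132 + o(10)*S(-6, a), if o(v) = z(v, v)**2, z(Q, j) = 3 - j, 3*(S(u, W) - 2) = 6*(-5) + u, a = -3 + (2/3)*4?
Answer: -358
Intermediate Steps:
a = -1/3 (a = -3 + (2*(1/3))*4 = -3 + (2/3)*4 = -3 + 8/3 = -1/3 ≈ -0.33333)
S(u, W) = -8 + u/3 (S(u, W) = 2 + (6*(-5) + u)/3 = 2 + (-30 + u)/3 = 2 + (-10 + u/3) = -8 + u/3)
o(v) = (3 - v)**2
132 + o(10)*S(-6, a) = 132 + (-3 + 10)**2*(-8 + (1/3)*(-6)) = 132 + 7**2*(-8 - 2) = 132 + 49*(-10) = 132 - 490 = -358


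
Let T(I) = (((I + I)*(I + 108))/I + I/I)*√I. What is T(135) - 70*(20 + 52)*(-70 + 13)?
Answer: 287280 + 1461*√15 ≈ 2.9294e+5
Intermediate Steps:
T(I) = √I*(217 + 2*I) (T(I) = (((2*I)*(108 + I))/I + 1)*√I = ((2*I*(108 + I))/I + 1)*√I = ((216 + 2*I) + 1)*√I = (217 + 2*I)*√I = √I*(217 + 2*I))
T(135) - 70*(20 + 52)*(-70 + 13) = √135*(217 + 2*135) - 70*(20 + 52)*(-70 + 13) = (3*√15)*(217 + 270) - 5040*(-57) = (3*√15)*487 - 70*(-4104) = 1461*√15 + 287280 = 287280 + 1461*√15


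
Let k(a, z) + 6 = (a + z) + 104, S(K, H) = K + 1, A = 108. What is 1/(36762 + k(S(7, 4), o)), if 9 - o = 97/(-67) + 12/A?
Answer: 603/22237637 ≈ 2.7116e-5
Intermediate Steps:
S(K, H) = 1 + K
o = 6233/603 (o = 9 - (97/(-67) + 12/108) = 9 - (97*(-1/67) + 12*(1/108)) = 9 - (-97/67 + 1/9) = 9 - 1*(-806/603) = 9 + 806/603 = 6233/603 ≈ 10.337)
k(a, z) = 98 + a + z (k(a, z) = -6 + ((a + z) + 104) = -6 + (104 + a + z) = 98 + a + z)
1/(36762 + k(S(7, 4), o)) = 1/(36762 + (98 + (1 + 7) + 6233/603)) = 1/(36762 + (98 + 8 + 6233/603)) = 1/(36762 + 70151/603) = 1/(22237637/603) = 603/22237637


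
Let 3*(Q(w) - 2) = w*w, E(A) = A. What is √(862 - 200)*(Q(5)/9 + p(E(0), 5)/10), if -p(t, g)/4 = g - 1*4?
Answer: 101*√662/135 ≈ 19.249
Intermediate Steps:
p(t, g) = 16 - 4*g (p(t, g) = -4*(g - 1*4) = -4*(g - 4) = -4*(-4 + g) = 16 - 4*g)
Q(w) = 2 + w²/3 (Q(w) = 2 + (w*w)/3 = 2 + w²/3)
√(862 - 200)*(Q(5)/9 + p(E(0), 5)/10) = √(862 - 200)*((2 + (⅓)*5²)/9 + (16 - 4*5)/10) = √662*((2 + (⅓)*25)*(⅑) + (16 - 20)*(⅒)) = √662*((2 + 25/3)*(⅑) - 4*⅒) = √662*((31/3)*(⅑) - ⅖) = √662*(31/27 - ⅖) = √662*(101/135) = 101*√662/135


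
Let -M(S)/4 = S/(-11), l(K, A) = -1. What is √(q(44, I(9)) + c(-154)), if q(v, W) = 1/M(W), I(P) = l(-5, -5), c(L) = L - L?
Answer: I*√11/2 ≈ 1.6583*I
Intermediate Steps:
M(S) = 4*S/11 (M(S) = -4*S/(-11) = -4*S*(-1)/11 = -(-4)*S/11 = 4*S/11)
c(L) = 0
I(P) = -1
q(v, W) = 11/(4*W) (q(v, W) = 1/(4*W/11) = 11/(4*W))
√(q(44, I(9)) + c(-154)) = √((11/4)/(-1) + 0) = √((11/4)*(-1) + 0) = √(-11/4 + 0) = √(-11/4) = I*√11/2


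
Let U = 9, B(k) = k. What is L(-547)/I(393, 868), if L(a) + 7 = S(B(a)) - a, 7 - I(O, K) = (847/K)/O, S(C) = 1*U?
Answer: 26753868/341003 ≈ 78.456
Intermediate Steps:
S(C) = 9 (S(C) = 1*9 = 9)
I(O, K) = 7 - 847/(K*O) (I(O, K) = 7 - 847/K/O = 7 - 847/(K*O))
L(a) = 2 - a (L(a) = -7 + (9 - a) = 2 - a)
L(-547)/I(393, 868) = (2 - 1*(-547))/(7 - 847/(868*393)) = (2 + 547)/(7 - 847*1/868*1/393) = 549/(7 - 121/48732) = 549/(341003/48732) = 549*(48732/341003) = 26753868/341003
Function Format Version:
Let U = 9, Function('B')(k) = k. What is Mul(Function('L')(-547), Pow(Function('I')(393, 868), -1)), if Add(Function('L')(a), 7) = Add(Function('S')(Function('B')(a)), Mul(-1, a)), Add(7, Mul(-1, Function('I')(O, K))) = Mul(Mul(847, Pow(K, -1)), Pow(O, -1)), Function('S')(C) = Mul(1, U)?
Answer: Rational(26753868, 341003) ≈ 78.456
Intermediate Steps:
Function('S')(C) = 9 (Function('S')(C) = Mul(1, 9) = 9)
Function('I')(O, K) = Add(7, Mul(-847, Pow(K, -1), Pow(O, -1))) (Function('I')(O, K) = Add(7, Mul(-1, Mul(Mul(847, Pow(K, -1)), Pow(O, -1)))) = Add(7, Mul(-1, Mul(847, Pow(K, -1), Pow(O, -1)))) = Add(7, Mul(-847, Pow(K, -1), Pow(O, -1))))
Function('L')(a) = Add(2, Mul(-1, a)) (Function('L')(a) = Add(-7, Add(9, Mul(-1, a))) = Add(2, Mul(-1, a)))
Mul(Function('L')(-547), Pow(Function('I')(393, 868), -1)) = Mul(Add(2, Mul(-1, -547)), Pow(Add(7, Mul(-847, Pow(868, -1), Pow(393, -1))), -1)) = Mul(Add(2, 547), Pow(Add(7, Mul(-847, Rational(1, 868), Rational(1, 393))), -1)) = Mul(549, Pow(Add(7, Rational(-121, 48732)), -1)) = Mul(549, Pow(Rational(341003, 48732), -1)) = Mul(549, Rational(48732, 341003)) = Rational(26753868, 341003)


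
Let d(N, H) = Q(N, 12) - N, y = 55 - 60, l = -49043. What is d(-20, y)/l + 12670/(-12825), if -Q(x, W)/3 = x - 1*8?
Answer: -124541722/125795295 ≈ -0.99004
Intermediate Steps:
Q(x, W) = 24 - 3*x (Q(x, W) = -3*(x - 1*8) = -3*(x - 8) = -3*(-8 + x) = 24 - 3*x)
y = -5
d(N, H) = 24 - 4*N (d(N, H) = (24 - 3*N) - N = 24 - 4*N)
d(-20, y)/l + 12670/(-12825) = (24 - 4*(-20))/(-49043) + 12670/(-12825) = (24 + 80)*(-1/49043) + 12670*(-1/12825) = 104*(-1/49043) - 2534/2565 = -104/49043 - 2534/2565 = -124541722/125795295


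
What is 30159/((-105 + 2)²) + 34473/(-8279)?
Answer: -116037696/87831911 ≈ -1.3211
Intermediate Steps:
30159/((-105 + 2)²) + 34473/(-8279) = 30159/((-103)²) + 34473*(-1/8279) = 30159/10609 - 34473/8279 = -116037696/87831911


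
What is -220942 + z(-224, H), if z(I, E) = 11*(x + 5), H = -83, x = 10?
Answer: -220777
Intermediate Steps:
z(I, E) = 165 (z(I, E) = 11*(10 + 5) = 11*15 = 165)
-220942 + z(-224, H) = -220942 + 165 = -220777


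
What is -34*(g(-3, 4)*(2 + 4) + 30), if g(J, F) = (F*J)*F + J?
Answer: 9384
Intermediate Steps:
g(J, F) = J + J*F² (g(J, F) = J*F² + J = J + J*F²)
-34*(g(-3, 4)*(2 + 4) + 30) = -34*((-3*(1 + 4²))*(2 + 4) + 30) = -34*(-3*(1 + 16)*6 + 30) = -34*(-3*17*6 + 30) = -34*(-51*6 + 30) = -34*(-306 + 30) = -34*(-276) = 9384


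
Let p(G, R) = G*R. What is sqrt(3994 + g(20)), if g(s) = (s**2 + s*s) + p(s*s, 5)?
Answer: sqrt(6794) ≈ 82.426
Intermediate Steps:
g(s) = 7*s**2 (g(s) = (s**2 + s*s) + (s*s)*5 = (s**2 + s**2) + s**2*5 = 2*s**2 + 5*s**2 = 7*s**2)
sqrt(3994 + g(20)) = sqrt(3994 + 7*20**2) = sqrt(3994 + 7*400) = sqrt(3994 + 2800) = sqrt(6794)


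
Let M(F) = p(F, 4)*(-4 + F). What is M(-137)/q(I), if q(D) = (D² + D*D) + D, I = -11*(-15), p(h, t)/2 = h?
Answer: 12878/18205 ≈ 0.70739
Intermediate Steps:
p(h, t) = 2*h
I = 165
M(F) = 2*F*(-4 + F) (M(F) = (2*F)*(-4 + F) = 2*F*(-4 + F))
q(D) = D + 2*D² (q(D) = (D² + D²) + D = 2*D² + D = D + 2*D²)
M(-137)/q(I) = (2*(-137)*(-4 - 137))/((165*(1 + 2*165))) = (2*(-137)*(-141))/((165*(1 + 330))) = 38634/((165*331)) = 38634/54615 = 38634*(1/54615) = 12878/18205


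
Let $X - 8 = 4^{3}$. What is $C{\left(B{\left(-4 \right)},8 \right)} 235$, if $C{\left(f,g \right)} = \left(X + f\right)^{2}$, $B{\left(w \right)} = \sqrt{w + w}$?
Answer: $1216360 + 67680 i \sqrt{2} \approx 1.2164 \cdot 10^{6} + 95714.0 i$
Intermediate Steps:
$B{\left(w \right)} = \sqrt{2} \sqrt{w}$ ($B{\left(w \right)} = \sqrt{2 w} = \sqrt{2} \sqrt{w}$)
$X = 72$ ($X = 8 + 4^{3} = 8 + 64 = 72$)
$C{\left(f,g \right)} = \left(72 + f\right)^{2}$
$C{\left(B{\left(-4 \right)},8 \right)} 235 = \left(72 + \sqrt{2} \sqrt{-4}\right)^{2} \cdot 235 = \left(72 + \sqrt{2} \cdot 2 i\right)^{2} \cdot 235 = \left(72 + 2 i \sqrt{2}\right)^{2} \cdot 235 = 235 \left(72 + 2 i \sqrt{2}\right)^{2}$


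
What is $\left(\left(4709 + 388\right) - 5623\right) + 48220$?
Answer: $47694$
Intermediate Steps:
$\left(\left(4709 + 388\right) - 5623\right) + 48220 = \left(5097 - 5623\right) + 48220 = -526 + 48220 = 47694$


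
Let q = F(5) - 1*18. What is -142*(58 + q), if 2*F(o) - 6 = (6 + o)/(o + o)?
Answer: -61841/10 ≈ -6184.1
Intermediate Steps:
F(o) = 3 + (6 + o)/(4*o) (F(o) = 3 + ((6 + o)/(o + o))/2 = 3 + ((6 + o)/((2*o)))/2 = 3 + ((6 + o)*(1/(2*o)))/2 = 3 + ((6 + o)/(2*o))/2 = 3 + (6 + o)/(4*o))
q = -289/20 (q = (¼)*(6 + 13*5)/5 - 1*18 = (¼)*(⅕)*(6 + 65) - 18 = (¼)*(⅕)*71 - 18 = 71/20 - 18 = -289/20 ≈ -14.450)
-142*(58 + q) = -142*(58 - 289/20) = -142*871/20 = -61841/10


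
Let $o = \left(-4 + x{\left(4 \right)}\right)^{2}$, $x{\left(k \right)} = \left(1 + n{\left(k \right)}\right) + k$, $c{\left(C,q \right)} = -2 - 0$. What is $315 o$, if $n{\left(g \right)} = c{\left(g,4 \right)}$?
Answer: $315$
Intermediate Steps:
$c{\left(C,q \right)} = -2$ ($c{\left(C,q \right)} = -2 + 0 = -2$)
$n{\left(g \right)} = -2$
$x{\left(k \right)} = -1 + k$ ($x{\left(k \right)} = \left(1 - 2\right) + k = -1 + k$)
$o = 1$ ($o = \left(-4 + \left(-1 + 4\right)\right)^{2} = \left(-4 + 3\right)^{2} = \left(-1\right)^{2} = 1$)
$315 o = 315 \cdot 1 = 315$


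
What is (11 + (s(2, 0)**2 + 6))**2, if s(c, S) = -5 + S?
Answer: 1764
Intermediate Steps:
(11 + (s(2, 0)**2 + 6))**2 = (11 + ((-5 + 0)**2 + 6))**2 = (11 + ((-5)**2 + 6))**2 = (11 + (25 + 6))**2 = (11 + 31)**2 = 42**2 = 1764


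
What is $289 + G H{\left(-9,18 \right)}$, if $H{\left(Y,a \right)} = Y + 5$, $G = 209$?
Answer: $-547$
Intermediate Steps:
$H{\left(Y,a \right)} = 5 + Y$
$289 + G H{\left(-9,18 \right)} = 289 + 209 \left(5 - 9\right) = 289 + 209 \left(-4\right) = 289 - 836 = -547$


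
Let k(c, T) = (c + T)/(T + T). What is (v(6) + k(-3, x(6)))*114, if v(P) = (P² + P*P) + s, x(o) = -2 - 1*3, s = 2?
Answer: 42636/5 ≈ 8527.2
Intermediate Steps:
x(o) = -5 (x(o) = -2 - 3 = -5)
v(P) = 2 + 2*P² (v(P) = (P² + P*P) + 2 = (P² + P²) + 2 = 2*P² + 2 = 2 + 2*P²)
k(c, T) = (T + c)/(2*T) (k(c, T) = (T + c)/((2*T)) = (T + c)*(1/(2*T)) = (T + c)/(2*T))
(v(6) + k(-3, x(6)))*114 = ((2 + 2*6²) + (½)*(-5 - 3)/(-5))*114 = ((2 + 2*36) + (½)*(-⅕)*(-8))*114 = ((2 + 72) + ⅘)*114 = (74 + ⅘)*114 = (374/5)*114 = 42636/5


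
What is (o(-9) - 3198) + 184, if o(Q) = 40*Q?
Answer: -3374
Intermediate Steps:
(o(-9) - 3198) + 184 = (40*(-9) - 3198) + 184 = (-360 - 3198) + 184 = -3558 + 184 = -3374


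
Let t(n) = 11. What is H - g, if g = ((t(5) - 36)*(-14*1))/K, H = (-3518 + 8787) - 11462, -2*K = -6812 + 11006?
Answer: -12986371/2097 ≈ -6192.8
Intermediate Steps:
K = -2097 (K = -(-6812 + 11006)/2 = -½*4194 = -2097)
H = -6193 (H = 5269 - 11462 = -6193)
g = -350/2097 (g = ((11 - 36)*(-14*1))/(-2097) = -25*(-14)*(-1/2097) = 350*(-1/2097) = -350/2097 ≈ -0.16691)
H - g = -6193 - 1*(-350/2097) = -6193 + 350/2097 = -12986371/2097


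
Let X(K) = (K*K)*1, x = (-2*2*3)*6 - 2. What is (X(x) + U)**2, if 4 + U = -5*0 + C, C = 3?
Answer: 29975625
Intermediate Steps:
U = -1 (U = -4 + (-5*0 + 3) = -4 + (0 + 3) = -4 + 3 = -1)
x = -74 (x = -4*3*6 - 2 = -12*6 - 2 = -72 - 2 = -74)
X(K) = K**2 (X(K) = K**2*1 = K**2)
(X(x) + U)**2 = ((-74)**2 - 1)**2 = (5476 - 1)**2 = 5475**2 = 29975625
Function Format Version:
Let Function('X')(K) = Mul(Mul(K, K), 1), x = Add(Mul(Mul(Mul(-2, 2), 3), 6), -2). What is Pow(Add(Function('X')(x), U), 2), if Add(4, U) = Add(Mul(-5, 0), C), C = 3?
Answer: 29975625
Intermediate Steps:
U = -1 (U = Add(-4, Add(Mul(-5, 0), 3)) = Add(-4, Add(0, 3)) = Add(-4, 3) = -1)
x = -74 (x = Add(Mul(Mul(-4, 3), 6), -2) = Add(Mul(-12, 6), -2) = Add(-72, -2) = -74)
Function('X')(K) = Pow(K, 2) (Function('X')(K) = Mul(Pow(K, 2), 1) = Pow(K, 2))
Pow(Add(Function('X')(x), U), 2) = Pow(Add(Pow(-74, 2), -1), 2) = Pow(Add(5476, -1), 2) = Pow(5475, 2) = 29975625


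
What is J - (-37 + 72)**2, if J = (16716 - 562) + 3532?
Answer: 18461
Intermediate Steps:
J = 19686 (J = 16154 + 3532 = 19686)
J - (-37 + 72)**2 = 19686 - (-37 + 72)**2 = 19686 - 1*35**2 = 19686 - 1*1225 = 19686 - 1225 = 18461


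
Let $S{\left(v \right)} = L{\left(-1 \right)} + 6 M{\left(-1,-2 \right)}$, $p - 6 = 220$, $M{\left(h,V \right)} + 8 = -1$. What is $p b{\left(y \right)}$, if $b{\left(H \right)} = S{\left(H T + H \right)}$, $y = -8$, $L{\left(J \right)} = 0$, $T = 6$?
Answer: $-12204$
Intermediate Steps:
$M{\left(h,V \right)} = -9$ ($M{\left(h,V \right)} = -8 - 1 = -9$)
$p = 226$ ($p = 6 + 220 = 226$)
$S{\left(v \right)} = -54$ ($S{\left(v \right)} = 0 + 6 \left(-9\right) = 0 - 54 = -54$)
$b{\left(H \right)} = -54$
$p b{\left(y \right)} = 226 \left(-54\right) = -12204$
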